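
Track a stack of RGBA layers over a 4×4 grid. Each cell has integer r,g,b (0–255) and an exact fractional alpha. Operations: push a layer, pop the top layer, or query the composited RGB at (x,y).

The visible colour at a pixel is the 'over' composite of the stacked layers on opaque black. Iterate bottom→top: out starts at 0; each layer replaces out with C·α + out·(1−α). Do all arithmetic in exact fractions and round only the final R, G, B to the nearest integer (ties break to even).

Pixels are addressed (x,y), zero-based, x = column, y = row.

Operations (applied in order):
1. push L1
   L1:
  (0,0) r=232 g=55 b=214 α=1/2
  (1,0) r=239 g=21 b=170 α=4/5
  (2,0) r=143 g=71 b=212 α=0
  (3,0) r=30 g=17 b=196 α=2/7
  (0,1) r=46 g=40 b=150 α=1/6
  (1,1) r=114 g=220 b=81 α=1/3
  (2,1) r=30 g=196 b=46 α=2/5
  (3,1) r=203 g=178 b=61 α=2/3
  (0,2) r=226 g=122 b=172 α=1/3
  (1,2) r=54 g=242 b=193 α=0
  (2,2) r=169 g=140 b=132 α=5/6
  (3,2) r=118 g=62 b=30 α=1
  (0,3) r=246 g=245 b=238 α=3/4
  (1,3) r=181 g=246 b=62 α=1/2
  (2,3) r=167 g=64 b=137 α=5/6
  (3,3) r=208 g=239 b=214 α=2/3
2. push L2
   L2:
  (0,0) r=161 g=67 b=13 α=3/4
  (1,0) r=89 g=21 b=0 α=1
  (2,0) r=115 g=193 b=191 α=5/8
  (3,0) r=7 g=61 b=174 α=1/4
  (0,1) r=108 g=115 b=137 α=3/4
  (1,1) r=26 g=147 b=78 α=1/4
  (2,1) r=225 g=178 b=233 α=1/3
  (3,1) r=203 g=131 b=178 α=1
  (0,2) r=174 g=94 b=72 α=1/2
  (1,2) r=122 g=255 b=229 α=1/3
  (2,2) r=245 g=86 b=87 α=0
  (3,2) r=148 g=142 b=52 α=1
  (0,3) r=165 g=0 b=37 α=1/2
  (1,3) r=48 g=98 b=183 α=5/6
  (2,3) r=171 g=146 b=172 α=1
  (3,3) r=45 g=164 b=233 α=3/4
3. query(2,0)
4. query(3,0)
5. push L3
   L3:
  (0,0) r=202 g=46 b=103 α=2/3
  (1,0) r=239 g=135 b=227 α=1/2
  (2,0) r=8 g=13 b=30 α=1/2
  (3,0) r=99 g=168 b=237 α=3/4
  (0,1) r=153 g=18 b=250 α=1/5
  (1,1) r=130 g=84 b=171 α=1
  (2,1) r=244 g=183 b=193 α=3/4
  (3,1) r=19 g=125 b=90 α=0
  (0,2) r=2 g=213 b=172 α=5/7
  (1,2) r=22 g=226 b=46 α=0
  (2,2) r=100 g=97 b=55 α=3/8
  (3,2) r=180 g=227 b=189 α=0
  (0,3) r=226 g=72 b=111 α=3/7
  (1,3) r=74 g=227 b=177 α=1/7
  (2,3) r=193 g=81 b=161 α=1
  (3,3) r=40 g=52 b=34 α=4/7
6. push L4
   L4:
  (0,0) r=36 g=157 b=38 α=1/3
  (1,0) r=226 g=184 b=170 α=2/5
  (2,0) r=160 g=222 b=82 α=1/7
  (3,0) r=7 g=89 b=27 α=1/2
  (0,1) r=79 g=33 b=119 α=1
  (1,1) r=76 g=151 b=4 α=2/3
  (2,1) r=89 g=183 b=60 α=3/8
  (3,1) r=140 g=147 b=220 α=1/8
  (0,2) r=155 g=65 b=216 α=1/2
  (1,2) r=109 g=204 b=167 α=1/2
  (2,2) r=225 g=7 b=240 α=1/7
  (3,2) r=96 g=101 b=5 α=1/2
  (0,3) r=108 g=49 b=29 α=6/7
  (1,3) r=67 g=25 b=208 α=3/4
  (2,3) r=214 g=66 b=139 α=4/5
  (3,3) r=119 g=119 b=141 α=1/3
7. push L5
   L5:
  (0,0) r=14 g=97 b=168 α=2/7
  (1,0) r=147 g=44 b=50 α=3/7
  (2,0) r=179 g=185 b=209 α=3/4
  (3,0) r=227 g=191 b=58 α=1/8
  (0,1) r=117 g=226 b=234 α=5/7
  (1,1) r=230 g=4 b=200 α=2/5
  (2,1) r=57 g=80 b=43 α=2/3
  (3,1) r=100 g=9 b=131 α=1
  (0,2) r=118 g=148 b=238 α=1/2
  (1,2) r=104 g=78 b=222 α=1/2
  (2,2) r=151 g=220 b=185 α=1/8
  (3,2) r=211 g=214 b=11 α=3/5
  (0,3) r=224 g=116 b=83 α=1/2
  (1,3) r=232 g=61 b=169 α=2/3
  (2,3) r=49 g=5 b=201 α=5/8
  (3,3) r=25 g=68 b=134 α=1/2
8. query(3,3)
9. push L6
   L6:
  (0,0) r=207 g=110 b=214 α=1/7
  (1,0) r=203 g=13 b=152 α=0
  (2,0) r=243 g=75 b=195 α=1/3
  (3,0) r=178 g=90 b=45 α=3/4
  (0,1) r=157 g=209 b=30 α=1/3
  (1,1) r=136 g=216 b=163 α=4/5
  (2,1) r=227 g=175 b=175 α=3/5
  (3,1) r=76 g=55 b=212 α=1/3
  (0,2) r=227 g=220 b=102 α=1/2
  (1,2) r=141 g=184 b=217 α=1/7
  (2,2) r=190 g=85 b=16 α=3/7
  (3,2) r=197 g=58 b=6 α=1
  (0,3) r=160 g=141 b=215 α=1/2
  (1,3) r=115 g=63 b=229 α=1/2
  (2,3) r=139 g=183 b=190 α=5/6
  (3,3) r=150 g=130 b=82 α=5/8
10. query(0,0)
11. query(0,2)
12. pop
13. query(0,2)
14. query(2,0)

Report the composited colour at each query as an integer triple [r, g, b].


at x=2,y=0 over L1,L2:
after L1 α=0: [0, 0, 0]
after L2 α=5/8: [575/8, 965/8, 955/8]
→ [72, 121, 119]

query (3,0) [L1,L2] — begin 0,0,0
+L1 (α=2/7) → [60/7, 34/7, 56]
+L2 (α=1/4) → [229/28, 529/28, 171/2]
rounded: [8, 19, 86]

query (3,3) [L1,L2,L3,L4,L5] — begin 0,0,0
after L1 α=2/3: [416/3, 478/3, 428/3]
after L2 α=3/4: [821/12, 977/6, 2525/12]
after L3 α=4/7: [1461/28, 199/2, 3069/28]
after L4 α=1/3: [3127/42, 106, 1681/14]
after L5 α=1/2: [4177/84, 87, 3557/28]
rounded: [50, 87, 127]

query (0,0) [L1,L2,L3,L4,L5,L6] — begin 0,0,0
after L1 α=1/2: [116, 55/2, 107]
after L2 α=3/4: [599/4, 457/8, 73/2]
after L3 α=2/3: [2215/12, 1193/24, 485/6]
after L4 α=1/3: [2431/18, 3077/36, 599/9]
after L5 α=2/7: [12659/126, 22369/252, 6019/63]
after L6 α=1/7: [17006/147, 26989/294, 16532/147]
→ [116, 92, 112]

(0,2) stack=L1,L2,L3,L4,L5,L6; from [0,0,0]:
L1 α=1/3: [226/3, 122/3, 172/3]
L2 α=1/2: [374/3, 202/3, 194/3]
L3 α=5/7: [778/21, 3599/21, 424/3]
L4 α=1/2: [4033/42, 2482/21, 536/3]
L5 α=1/2: [8989/84, 2795/21, 625/3]
L6 α=1/2: [28057/168, 7415/42, 931/6]
rounded: [167, 177, 155]

query (0,2) [L1,L2,L3,L4,L5] — begin 0,0,0
+L1 (α=1/3) → [226/3, 122/3, 172/3]
+L2 (α=1/2) → [374/3, 202/3, 194/3]
+L3 (α=5/7) → [778/21, 3599/21, 424/3]
+L4 (α=1/2) → [4033/42, 2482/21, 536/3]
+L5 (α=1/2) → [8989/84, 2795/21, 625/3]
rounded: [107, 133, 208]

(2,0) stack=L1,L2,L3,L4,L5; from [0,0,0]:
L1 α=0: [0, 0, 0]
L2 α=5/8: [575/8, 965/8, 955/8]
L3 α=1/2: [639/16, 1069/16, 1195/16]
L4 α=1/7: [3197/56, 4983/56, 4241/56]
L5 α=3/4: [33269/224, 36063/224, 39353/224]
rounded: [149, 161, 176]


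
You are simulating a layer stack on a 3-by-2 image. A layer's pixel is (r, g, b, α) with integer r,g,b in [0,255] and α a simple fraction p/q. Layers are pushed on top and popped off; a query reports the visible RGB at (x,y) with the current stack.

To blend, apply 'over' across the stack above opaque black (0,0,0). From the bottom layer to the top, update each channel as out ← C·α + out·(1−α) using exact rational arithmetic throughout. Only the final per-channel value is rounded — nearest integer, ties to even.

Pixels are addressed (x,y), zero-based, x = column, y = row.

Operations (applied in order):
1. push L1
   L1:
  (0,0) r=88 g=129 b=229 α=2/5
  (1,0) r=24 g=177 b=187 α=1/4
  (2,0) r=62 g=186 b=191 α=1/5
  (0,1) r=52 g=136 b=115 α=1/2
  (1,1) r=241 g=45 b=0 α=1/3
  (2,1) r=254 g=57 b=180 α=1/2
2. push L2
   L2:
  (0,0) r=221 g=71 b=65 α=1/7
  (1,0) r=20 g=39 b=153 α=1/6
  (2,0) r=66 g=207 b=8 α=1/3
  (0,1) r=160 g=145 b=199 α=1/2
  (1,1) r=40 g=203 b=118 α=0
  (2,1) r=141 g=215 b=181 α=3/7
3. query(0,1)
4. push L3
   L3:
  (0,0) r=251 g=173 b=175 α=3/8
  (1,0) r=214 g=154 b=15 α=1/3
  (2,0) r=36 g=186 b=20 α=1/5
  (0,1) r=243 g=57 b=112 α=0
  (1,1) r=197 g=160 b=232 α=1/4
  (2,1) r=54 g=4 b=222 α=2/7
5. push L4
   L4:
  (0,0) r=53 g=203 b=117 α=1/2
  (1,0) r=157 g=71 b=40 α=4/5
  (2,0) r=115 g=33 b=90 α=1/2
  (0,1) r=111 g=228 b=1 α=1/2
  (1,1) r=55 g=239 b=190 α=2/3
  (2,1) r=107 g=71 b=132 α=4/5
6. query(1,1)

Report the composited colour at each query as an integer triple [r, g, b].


query (0,1) [L1,L2] — begin 0,0,0
+L1 (α=1/2) → [26, 68, 115/2]
+L2 (α=1/2) → [93, 213/2, 513/4]
rounded: [93, 106, 128]

(1,1) stack=L1,L2,L3,L4; from [0,0,0]:
+L1 (α=1/3) → [241/3, 15, 0]
+L2 (α=0) → [241/3, 15, 0]
+L3 (α=1/4) → [219/2, 205/4, 58]
+L4 (α=2/3) → [439/6, 2117/12, 146]
rounded: [73, 176, 146]


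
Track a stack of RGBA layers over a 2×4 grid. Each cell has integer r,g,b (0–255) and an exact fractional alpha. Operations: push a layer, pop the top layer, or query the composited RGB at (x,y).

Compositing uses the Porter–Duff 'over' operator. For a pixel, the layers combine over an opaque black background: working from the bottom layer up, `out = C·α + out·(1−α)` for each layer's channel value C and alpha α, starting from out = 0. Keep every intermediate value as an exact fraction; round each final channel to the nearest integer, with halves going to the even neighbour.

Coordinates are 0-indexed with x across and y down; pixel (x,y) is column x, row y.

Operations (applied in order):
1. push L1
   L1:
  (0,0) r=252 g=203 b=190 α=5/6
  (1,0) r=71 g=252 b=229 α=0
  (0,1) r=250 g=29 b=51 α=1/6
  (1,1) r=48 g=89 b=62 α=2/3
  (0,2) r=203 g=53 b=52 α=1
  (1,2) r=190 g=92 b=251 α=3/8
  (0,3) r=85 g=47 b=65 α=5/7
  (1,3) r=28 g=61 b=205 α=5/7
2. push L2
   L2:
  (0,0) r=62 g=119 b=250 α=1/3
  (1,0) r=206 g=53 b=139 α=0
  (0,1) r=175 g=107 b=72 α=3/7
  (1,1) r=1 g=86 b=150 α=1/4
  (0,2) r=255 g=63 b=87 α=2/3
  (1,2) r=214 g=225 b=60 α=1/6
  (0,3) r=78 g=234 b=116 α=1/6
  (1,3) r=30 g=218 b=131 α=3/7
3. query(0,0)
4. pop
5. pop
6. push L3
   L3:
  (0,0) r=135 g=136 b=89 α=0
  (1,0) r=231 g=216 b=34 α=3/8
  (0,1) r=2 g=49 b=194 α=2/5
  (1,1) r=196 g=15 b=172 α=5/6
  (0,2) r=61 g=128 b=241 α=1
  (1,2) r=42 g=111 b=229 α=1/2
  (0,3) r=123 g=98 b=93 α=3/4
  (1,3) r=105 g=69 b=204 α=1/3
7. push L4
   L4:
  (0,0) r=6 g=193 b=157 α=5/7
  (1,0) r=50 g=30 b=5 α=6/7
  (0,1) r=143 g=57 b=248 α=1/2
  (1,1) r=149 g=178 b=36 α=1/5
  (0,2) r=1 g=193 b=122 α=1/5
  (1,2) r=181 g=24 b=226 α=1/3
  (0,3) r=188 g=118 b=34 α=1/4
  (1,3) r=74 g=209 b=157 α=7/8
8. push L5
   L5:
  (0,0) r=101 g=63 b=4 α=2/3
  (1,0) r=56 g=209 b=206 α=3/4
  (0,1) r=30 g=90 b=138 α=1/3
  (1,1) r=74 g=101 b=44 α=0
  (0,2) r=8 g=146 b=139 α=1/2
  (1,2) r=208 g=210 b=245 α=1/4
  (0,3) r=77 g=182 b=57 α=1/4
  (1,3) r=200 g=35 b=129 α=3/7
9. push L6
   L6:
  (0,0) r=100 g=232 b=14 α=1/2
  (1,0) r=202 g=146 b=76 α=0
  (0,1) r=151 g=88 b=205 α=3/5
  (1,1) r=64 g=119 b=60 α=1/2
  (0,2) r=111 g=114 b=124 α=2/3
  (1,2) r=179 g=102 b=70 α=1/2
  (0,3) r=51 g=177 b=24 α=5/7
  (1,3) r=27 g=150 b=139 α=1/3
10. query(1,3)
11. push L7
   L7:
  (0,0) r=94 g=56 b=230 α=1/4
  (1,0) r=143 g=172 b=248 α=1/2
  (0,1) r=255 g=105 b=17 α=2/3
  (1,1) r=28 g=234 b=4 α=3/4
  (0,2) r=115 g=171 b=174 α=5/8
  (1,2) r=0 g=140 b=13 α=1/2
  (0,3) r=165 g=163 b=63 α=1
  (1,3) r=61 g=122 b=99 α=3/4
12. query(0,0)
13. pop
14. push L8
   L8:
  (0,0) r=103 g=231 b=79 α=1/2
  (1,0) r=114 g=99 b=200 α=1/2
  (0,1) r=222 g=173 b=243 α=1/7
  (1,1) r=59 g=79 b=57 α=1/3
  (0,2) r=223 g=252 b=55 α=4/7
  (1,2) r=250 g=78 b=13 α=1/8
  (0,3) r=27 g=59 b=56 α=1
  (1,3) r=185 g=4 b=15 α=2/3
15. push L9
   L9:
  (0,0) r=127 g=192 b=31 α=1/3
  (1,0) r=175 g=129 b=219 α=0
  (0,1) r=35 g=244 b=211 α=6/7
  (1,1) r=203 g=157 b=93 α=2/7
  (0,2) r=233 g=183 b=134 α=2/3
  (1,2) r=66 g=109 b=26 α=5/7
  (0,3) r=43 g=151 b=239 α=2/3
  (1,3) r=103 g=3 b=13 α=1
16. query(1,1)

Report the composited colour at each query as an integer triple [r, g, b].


(0,0) stack=L1,L2; from [0,0,0]:
after L1 α=5/6: [210, 1015/6, 475/3]
after L2 α=1/3: [482/3, 1372/9, 1700/9]
= [161, 152, 189]

(1,3) stack=L3,L4,L5,L6; from [0,0,0]:
after L3 α=1/3: [35, 23, 68]
after L4 α=7/8: [553/8, 743/4, 1167/8]
after L5 α=3/7: [1753/14, 848/7, 1941/14]
after L6 α=1/3: [1942/21, 2746/21, 2914/21]
rounded: [92, 131, 139]

(0,0) stack=L3,L4,L5,L6,L7; from [0,0,0]:
L3 α=0: [0, 0, 0]
L4 α=5/7: [30/7, 965/7, 785/7]
L5 α=2/3: [1444/21, 1847/21, 841/21]
L6 α=1/2: [1772/21, 6719/42, 1135/42]
L7 α=1/4: [1215/14, 7503/56, 4355/56]
= [87, 134, 78]

(1,1) stack=L3,L4,L5,L6,L8,L9; from [0,0,0]:
after L3 α=5/6: [490/3, 25/2, 430/3]
after L4 α=1/5: [2407/15, 228/5, 1828/15]
after L5 α=0: [2407/15, 228/5, 1828/15]
after L6 α=1/2: [3367/30, 823/10, 1364/15]
after L8 α=1/3: [4252/45, 406/5, 3583/45]
after L9 α=2/7: [7906/63, 720/7, 751/9]
= [125, 103, 83]


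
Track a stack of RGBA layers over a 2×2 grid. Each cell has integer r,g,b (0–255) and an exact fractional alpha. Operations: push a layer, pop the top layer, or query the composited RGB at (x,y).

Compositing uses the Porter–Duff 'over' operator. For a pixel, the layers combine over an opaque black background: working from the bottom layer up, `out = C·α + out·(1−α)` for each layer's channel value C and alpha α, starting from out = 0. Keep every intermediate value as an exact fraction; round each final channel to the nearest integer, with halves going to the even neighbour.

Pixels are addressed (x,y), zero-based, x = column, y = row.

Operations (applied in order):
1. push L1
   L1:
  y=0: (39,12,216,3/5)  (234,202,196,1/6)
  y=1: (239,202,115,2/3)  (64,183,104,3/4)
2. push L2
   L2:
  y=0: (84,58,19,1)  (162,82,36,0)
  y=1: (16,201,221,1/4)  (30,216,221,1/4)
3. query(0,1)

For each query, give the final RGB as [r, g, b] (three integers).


at x=0,y=1 over L1,L2:
L1 α=2/3: [478/3, 404/3, 230/3]
L2 α=1/4: [247/2, 605/4, 451/4]
rounded: [124, 151, 113]


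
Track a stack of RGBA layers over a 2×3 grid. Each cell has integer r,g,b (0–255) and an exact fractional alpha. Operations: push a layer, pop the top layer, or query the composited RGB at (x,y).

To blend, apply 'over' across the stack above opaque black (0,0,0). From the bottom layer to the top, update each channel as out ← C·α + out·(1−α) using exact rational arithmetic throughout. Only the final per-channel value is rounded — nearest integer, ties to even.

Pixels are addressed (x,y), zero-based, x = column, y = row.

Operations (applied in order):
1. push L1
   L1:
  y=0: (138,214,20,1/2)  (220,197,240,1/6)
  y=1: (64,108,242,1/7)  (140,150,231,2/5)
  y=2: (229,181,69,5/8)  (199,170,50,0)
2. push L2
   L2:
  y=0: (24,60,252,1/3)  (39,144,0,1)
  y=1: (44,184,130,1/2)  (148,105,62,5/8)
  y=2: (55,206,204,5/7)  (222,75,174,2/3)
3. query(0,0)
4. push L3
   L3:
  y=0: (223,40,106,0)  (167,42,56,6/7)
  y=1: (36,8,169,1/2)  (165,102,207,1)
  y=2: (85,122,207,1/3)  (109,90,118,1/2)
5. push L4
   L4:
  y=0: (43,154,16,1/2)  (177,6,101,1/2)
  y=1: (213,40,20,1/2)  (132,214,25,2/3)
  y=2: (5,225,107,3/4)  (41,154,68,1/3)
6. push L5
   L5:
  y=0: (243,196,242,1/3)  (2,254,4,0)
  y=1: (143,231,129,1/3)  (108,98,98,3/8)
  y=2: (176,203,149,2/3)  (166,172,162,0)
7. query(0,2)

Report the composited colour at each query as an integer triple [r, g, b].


query (0,0) [L1,L2] — begin 0,0,0
after L1 α=1/2: [69, 107, 10]
after L2 α=1/3: [54, 274/3, 272/3]
→ [54, 91, 91]

at x=0,y=2 over L1,L2,L3,L4,L5:
+L1 (α=5/8) → [1145/8, 905/8, 345/8]
+L2 (α=5/7) → [2245/28, 5025/28, 4425/28]
+L3 (α=1/3) → [1145/14, 6733/42, 2441/14]
+L4 (α=3/4) → [1355/56, 35083/168, 6935/56]
+L5 (α=2/3) → [21067/168, 103291/504, 23623/168]
= [125, 205, 141]


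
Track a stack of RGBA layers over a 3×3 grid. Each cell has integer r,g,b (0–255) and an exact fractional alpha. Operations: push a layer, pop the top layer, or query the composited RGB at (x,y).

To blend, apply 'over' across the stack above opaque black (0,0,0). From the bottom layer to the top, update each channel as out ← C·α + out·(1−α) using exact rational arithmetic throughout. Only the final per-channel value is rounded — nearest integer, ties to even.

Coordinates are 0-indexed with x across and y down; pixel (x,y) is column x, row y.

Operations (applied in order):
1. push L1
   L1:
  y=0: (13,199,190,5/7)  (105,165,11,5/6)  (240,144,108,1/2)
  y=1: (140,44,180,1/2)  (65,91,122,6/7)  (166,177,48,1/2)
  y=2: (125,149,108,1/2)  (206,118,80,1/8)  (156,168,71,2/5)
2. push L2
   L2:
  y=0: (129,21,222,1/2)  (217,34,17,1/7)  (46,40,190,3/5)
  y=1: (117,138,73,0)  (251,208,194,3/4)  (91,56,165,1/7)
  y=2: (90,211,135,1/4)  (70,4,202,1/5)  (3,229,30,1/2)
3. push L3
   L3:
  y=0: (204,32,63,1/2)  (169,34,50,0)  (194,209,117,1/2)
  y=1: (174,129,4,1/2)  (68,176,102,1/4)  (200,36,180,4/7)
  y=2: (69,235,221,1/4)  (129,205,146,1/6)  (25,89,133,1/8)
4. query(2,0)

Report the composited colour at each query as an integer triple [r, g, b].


(2,0) stack=L1,L2,L3; from [0,0,0]:
+L1 (α=1/2) → [120, 72, 54]
+L2 (α=3/5) → [378/5, 264/5, 678/5]
+L3 (α=1/2) → [674/5, 1309/10, 1263/10]
→ [135, 131, 126]


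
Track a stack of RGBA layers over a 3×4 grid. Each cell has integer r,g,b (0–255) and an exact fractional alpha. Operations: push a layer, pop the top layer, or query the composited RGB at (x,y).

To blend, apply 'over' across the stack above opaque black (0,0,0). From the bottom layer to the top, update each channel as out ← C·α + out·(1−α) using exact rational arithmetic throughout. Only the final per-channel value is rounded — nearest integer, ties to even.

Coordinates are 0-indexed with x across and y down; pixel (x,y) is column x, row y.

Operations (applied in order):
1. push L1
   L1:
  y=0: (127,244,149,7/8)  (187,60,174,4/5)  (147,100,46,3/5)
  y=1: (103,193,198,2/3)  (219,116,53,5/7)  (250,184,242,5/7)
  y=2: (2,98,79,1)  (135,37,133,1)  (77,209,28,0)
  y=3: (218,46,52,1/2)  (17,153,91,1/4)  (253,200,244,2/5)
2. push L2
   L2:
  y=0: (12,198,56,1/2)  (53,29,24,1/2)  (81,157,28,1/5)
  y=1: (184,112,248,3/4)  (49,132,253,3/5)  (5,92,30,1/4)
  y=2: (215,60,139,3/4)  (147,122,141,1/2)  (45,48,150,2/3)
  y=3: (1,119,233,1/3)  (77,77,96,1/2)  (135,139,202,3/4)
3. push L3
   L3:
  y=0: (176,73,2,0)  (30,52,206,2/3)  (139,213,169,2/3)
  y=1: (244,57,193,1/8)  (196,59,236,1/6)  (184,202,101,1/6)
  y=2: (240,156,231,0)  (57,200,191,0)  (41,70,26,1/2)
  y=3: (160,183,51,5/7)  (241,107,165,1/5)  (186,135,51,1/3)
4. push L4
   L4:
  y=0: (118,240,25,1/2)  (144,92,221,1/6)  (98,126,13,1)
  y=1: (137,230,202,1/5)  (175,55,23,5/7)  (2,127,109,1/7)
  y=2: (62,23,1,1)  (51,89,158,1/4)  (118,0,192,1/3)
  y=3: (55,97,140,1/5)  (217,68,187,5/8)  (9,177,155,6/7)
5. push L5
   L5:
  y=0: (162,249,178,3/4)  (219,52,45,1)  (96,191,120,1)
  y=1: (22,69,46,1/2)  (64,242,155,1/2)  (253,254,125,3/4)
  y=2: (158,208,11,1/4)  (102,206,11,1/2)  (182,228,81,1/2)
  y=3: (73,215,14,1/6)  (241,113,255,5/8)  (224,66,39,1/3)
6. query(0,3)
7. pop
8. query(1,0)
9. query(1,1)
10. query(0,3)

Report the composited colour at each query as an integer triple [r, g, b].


query (0,3) [L1,L2,L3,L4,L5] — begin 0,0,0
L1 α=1/2: [109, 23, 26]
L2 α=1/3: [73, 55, 95]
L3 α=5/7: [946/7, 1025/7, 445/7]
L4 α=1/5: [4169/35, 4779/35, 552/7]
L5 α=1/6: [780/7, 3142/21, 1429/21]
→ [111, 150, 68]

(1,0) stack=L1,L2,L3,L4; from [0,0,0]:
after L1 α=4/5: [748/5, 48, 696/5]
after L2 α=1/2: [1013/10, 77/2, 408/5]
after L3 α=2/3: [1613/30, 95/2, 2468/15]
after L4 α=1/6: [2477/36, 659/12, 3131/18]
= [69, 55, 174]

at x=1,y=1 over L1,L2,L3,L4:
L1 α=5/7: [1095/7, 580/7, 265/7]
L2 α=3/5: [3219/35, 3932/35, 5843/35]
L3 α=1/6: [4591/42, 4345/42, 7495/42]
L4 α=5/7: [22966/147, 10120/147, 9910/147]
= [156, 69, 67]

at x=0,y=3 over L1,L2,L3,L4:
L1 α=1/2: [109, 23, 26]
L2 α=1/3: [73, 55, 95]
L3 α=5/7: [946/7, 1025/7, 445/7]
L4 α=1/5: [4169/35, 4779/35, 552/7]
= [119, 137, 79]


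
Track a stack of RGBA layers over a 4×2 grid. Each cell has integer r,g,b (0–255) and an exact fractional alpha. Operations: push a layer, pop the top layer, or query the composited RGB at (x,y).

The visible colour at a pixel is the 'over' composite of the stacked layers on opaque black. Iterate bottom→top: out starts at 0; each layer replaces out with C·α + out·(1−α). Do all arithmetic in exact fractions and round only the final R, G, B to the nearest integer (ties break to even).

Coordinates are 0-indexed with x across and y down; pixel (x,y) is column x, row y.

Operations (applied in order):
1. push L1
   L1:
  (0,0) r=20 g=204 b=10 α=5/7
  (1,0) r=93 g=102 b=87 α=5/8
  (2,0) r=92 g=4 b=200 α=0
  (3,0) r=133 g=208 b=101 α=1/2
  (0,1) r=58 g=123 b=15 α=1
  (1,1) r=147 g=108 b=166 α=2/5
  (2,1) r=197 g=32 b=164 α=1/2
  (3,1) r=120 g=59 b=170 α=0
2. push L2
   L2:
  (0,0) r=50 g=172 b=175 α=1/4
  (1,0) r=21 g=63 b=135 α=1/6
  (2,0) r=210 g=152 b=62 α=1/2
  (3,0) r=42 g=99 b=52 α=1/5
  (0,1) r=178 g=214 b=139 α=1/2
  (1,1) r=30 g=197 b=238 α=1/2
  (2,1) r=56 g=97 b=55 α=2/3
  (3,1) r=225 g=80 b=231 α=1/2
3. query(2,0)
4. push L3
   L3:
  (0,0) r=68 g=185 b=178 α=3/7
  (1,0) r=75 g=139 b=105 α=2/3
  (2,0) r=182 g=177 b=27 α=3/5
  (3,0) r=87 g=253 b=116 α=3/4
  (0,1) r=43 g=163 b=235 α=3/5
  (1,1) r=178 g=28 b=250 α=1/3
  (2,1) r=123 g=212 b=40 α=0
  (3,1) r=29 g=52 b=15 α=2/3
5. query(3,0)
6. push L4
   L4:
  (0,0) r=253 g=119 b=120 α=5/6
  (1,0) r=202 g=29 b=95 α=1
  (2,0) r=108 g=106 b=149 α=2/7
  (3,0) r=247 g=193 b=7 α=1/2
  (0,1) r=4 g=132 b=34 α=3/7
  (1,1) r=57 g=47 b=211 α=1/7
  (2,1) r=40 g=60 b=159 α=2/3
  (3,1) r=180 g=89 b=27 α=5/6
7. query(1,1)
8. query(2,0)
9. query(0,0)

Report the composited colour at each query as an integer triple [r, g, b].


at x=2,y=0 over L1,L2:
L1 α=0: [0, 0, 0]
L2 α=1/2: [105, 76, 31]
→ [105, 76, 31]

(3,0) stack=L1,L2,L3; from [0,0,0]:
L1 α=1/2: [133/2, 104, 101/2]
L2 α=1/5: [308/5, 103, 254/5]
L3 α=3/4: [1613/20, 431/2, 997/10]
rounded: [81, 216, 100]

at x=1,y=1 over L1,L2,L3,L4:
+L1 (α=2/5) → [294/5, 216/5, 332/5]
+L2 (α=1/2) → [222/5, 1201/10, 761/5]
+L3 (α=1/3) → [1334/15, 447/5, 924/5]
+L4 (α=1/7) → [2953/35, 2917/35, 6599/35]
→ [84, 83, 189]

query (2,0) [L1,L2,L3,L4] — begin 0,0,0
+L1 (α=0) → [0, 0, 0]
+L2 (α=1/2) → [105, 76, 31]
+L3 (α=3/5) → [756/5, 683/5, 143/5]
+L4 (α=2/7) → [972/7, 895/7, 63]
→ [139, 128, 63]

query (0,0) [L1,L2,L3,L4] — begin 0,0,0
L1 α=5/7: [100/7, 1020/7, 50/7]
L2 α=1/4: [325/14, 1066/7, 1375/28]
L3 α=3/7: [2078/49, 8149/49, 5113/49]
L4 α=5/6: [64063/294, 18652/147, 34513/294]
rounded: [218, 127, 117]


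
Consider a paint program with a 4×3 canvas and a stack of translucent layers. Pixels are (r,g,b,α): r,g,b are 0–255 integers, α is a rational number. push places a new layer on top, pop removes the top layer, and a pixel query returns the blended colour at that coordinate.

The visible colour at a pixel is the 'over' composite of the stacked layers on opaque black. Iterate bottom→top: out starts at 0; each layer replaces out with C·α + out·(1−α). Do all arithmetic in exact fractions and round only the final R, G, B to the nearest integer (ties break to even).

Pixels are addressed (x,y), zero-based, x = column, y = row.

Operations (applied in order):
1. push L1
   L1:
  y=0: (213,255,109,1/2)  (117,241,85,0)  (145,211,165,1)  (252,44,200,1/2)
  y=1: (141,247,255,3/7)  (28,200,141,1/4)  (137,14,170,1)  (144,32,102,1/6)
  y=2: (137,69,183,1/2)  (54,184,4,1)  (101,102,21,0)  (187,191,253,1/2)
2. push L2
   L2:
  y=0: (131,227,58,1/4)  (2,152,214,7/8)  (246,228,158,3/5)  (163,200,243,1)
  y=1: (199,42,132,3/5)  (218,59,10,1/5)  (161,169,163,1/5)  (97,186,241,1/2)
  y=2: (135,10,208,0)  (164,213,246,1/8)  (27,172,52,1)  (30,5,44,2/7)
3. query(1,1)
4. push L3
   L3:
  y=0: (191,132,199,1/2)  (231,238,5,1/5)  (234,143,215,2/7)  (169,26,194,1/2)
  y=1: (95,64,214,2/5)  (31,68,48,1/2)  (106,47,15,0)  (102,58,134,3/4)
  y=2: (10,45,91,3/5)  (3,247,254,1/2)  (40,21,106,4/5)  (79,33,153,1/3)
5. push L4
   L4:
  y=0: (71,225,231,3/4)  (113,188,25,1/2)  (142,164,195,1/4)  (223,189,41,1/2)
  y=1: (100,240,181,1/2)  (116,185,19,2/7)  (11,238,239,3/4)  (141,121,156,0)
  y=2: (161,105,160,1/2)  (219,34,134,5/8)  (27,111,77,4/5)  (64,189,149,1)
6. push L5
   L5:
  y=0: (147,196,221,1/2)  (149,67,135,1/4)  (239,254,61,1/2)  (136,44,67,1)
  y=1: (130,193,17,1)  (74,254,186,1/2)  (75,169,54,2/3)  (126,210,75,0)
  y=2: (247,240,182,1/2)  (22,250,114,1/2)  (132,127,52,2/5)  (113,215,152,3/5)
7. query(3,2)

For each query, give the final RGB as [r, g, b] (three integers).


(1,1) stack=L1,L2; from [0,0,0]:
after L1 α=1/4: [7, 50, 141/4]
after L2 α=1/5: [246/5, 259/5, 151/5]
= [49, 52, 30]

(3,2) stack=L1,L2,L3,L4,L5; from [0,0,0]:
+L1 (α=1/2) → [187/2, 191/2, 253/2]
+L2 (α=2/7) → [1055/14, 975/14, 1441/14]
+L3 (α=1/3) → [536/7, 402/7, 2512/21]
+L4 (α=1) → [64, 189, 149]
+L5 (α=3/5) → [467/5, 1023/5, 754/5]
rounded: [93, 205, 151]


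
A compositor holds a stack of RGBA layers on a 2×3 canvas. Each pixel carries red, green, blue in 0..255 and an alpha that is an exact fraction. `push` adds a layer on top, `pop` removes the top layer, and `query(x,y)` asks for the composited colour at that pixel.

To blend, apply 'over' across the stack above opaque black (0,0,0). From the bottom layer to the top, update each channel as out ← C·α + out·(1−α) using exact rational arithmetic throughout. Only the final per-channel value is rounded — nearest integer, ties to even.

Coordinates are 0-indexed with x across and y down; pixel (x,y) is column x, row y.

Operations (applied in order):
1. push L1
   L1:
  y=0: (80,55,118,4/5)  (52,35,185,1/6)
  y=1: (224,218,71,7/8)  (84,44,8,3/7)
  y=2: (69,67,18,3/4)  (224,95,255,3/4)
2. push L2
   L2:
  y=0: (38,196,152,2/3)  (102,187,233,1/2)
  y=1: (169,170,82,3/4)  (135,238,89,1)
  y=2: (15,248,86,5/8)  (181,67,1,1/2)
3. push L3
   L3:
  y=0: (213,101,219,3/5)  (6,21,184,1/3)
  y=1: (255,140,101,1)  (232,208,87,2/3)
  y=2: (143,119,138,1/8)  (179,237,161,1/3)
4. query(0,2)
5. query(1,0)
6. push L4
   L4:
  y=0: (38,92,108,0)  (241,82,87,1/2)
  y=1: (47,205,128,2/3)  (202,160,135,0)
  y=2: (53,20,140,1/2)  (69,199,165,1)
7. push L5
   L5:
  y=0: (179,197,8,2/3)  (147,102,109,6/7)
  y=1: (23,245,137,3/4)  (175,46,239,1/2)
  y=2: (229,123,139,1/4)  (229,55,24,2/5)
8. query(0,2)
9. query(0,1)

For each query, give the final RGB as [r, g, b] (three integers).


query (0,2) [L1,L2,L3] — begin 0,0,0
L1 α=3/4: [207/4, 201/4, 27/2]
L2 α=5/8: [921/32, 5563/32, 941/16]
L3 α=1/8: [11023/256, 42749/256, 8795/128]
→ [43, 167, 69]

query (1,0) [L1,L2,L3] — begin 0,0,0
after L1 α=1/6: [26/3, 35/6, 185/6]
after L2 α=1/2: [166/3, 1157/12, 1583/12]
after L3 α=1/3: [350/9, 1283/18, 2687/18]
→ [39, 71, 149]

(0,2) stack=L1,L2,L3,L4,L5; from [0,0,0]:
after L1 α=3/4: [207/4, 201/4, 27/2]
after L2 α=5/8: [921/32, 5563/32, 941/16]
after L3 α=1/8: [11023/256, 42749/256, 8795/128]
after L4 α=1/2: [24591/512, 47869/512, 26715/256]
after L5 α=1/4: [191021/2048, 206583/2048, 115729/1024]
= [93, 101, 113]

at x=0,y=1 over L1,L2,L3,L4,L5:
after L1 α=7/8: [196, 763/4, 497/8]
after L2 α=3/4: [703/4, 2803/16, 2465/32]
after L3 α=1: [255, 140, 101]
after L4 α=2/3: [349/3, 550/3, 119]
after L5 α=3/4: [139/3, 2755/12, 265/2]
→ [46, 230, 132]


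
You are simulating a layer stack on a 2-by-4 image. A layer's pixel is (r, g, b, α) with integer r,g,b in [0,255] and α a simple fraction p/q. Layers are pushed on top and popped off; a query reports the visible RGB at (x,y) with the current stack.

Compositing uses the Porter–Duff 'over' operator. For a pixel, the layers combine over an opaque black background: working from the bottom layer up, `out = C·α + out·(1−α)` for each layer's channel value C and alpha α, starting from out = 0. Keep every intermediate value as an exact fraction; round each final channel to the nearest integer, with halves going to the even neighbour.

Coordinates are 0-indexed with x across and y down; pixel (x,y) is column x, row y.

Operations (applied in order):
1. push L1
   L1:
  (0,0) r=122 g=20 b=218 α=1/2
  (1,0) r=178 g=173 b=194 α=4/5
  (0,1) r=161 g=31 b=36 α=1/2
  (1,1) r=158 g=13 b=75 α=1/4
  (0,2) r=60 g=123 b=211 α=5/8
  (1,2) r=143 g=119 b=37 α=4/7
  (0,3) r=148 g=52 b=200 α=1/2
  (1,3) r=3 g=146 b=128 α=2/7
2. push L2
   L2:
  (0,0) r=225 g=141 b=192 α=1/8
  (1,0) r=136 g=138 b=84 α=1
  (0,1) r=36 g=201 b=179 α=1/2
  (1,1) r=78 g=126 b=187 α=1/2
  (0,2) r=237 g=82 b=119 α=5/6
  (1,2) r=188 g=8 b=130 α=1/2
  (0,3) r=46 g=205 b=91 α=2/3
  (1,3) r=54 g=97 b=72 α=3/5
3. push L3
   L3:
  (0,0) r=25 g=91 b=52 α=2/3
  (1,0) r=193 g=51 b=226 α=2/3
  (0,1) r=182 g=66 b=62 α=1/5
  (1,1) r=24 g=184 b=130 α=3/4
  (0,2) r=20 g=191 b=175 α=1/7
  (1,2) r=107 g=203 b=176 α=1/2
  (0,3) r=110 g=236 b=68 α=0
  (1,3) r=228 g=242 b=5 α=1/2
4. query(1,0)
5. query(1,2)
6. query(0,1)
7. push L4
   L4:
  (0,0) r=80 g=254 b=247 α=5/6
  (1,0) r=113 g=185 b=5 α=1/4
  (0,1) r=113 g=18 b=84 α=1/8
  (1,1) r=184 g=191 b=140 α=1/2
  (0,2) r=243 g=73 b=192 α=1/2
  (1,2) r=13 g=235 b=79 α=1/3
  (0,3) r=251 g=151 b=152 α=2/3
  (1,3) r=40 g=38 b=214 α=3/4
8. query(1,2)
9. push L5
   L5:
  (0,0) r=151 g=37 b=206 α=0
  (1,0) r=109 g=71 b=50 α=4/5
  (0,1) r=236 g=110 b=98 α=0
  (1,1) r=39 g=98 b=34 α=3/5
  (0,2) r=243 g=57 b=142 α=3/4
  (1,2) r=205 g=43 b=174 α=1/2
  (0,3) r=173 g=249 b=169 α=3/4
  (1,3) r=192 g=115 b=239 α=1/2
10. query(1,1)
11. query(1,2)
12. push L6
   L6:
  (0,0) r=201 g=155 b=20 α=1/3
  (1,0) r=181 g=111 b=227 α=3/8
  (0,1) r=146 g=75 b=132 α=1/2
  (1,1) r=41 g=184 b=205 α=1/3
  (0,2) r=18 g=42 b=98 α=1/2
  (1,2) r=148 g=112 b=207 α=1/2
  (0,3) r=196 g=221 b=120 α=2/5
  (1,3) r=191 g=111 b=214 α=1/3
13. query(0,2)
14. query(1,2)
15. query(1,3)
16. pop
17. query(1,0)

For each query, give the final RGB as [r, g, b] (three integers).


(1,0) stack=L1,L2,L3; from [0,0,0]:
L1 α=4/5: [712/5, 692/5, 776/5]
L2 α=1: [136, 138, 84]
L3 α=2/3: [174, 80, 536/3]
→ [174, 80, 179]

at x=1,y=2 over L1,L2,L3:
after L1 α=4/7: [572/7, 68, 148/7]
after L2 α=1/2: [944/7, 38, 529/7]
after L3 α=1/2: [1693/14, 241/2, 1761/14]
→ [121, 120, 126]

(0,1) stack=L1,L2,L3; from [0,0,0]:
after L1 α=1/2: [161/2, 31/2, 18]
after L2 α=1/2: [233/4, 433/4, 197/2]
after L3 α=1/5: [83, 499/5, 456/5]
rounded: [83, 100, 91]

at x=1,y=2 over L1,L2,L3,L4:
+L1 (α=4/7) → [572/7, 68, 148/7]
+L2 (α=1/2) → [944/7, 38, 529/7]
+L3 (α=1/2) → [1693/14, 241/2, 1761/14]
+L4 (α=1/3) → [1784/21, 476/3, 2314/21]
→ [85, 159, 110]

(1,1) stack=L1,L2,L3,L4,L5; from [0,0,0]:
L1 α=1/4: [79/2, 13/4, 75/4]
L2 α=1/2: [235/4, 517/8, 823/8]
L3 α=3/4: [523/16, 4933/32, 3943/32]
L4 α=1/2: [3467/32, 11045/64, 8423/64]
L5 α=3/5: [5339/80, 20453/160, 11687/160]
→ [67, 128, 73]

query (1,2) [L1,L2,L3,L4,L5] — begin 0,0,0
after L1 α=4/7: [572/7, 68, 148/7]
after L2 α=1/2: [944/7, 38, 529/7]
after L3 α=1/2: [1693/14, 241/2, 1761/14]
after L4 α=1/3: [1784/21, 476/3, 2314/21]
after L5 α=1/2: [6089/42, 605/6, 2984/21]
rounded: [145, 101, 142]

(0,2) stack=L1,L2,L3,L4,L5,L6; from [0,0,0]:
after L1 α=5/8: [75/2, 615/8, 1055/8]
after L2 α=5/6: [815/4, 3895/48, 5815/48]
after L3 α=1/7: [355/2, 5423/56, 7215/56]
after L4 α=1/2: [841/4, 9511/112, 17967/112]
after L5 α=3/4: [3757/16, 28663/448, 65679/448]
after L6 α=1/2: [4045/32, 47479/896, 109583/896]
rounded: [126, 53, 122]

at x=1,y=2 over L1,L2,L3,L4,L5,L6:
+L1 (α=4/7) → [572/7, 68, 148/7]
+L2 (α=1/2) → [944/7, 38, 529/7]
+L3 (α=1/2) → [1693/14, 241/2, 1761/14]
+L4 (α=1/3) → [1784/21, 476/3, 2314/21]
+L5 (α=1/2) → [6089/42, 605/6, 2984/21]
+L6 (α=1/2) → [12305/84, 1277/12, 7331/42]
= [146, 106, 175]

query (1,3) [L1,L2,L3,L4,L5,L6] — begin 0,0,0
L1 α=2/7: [6/7, 292/7, 256/7]
L2 α=3/5: [1146/35, 2621/35, 2024/35]
L3 α=1/2: [4563/35, 11091/70, 2199/70]
L4 α=3/4: [8763/140, 19071/280, 47139/280]
L5 α=1/2: [35643/280, 51271/560, 114059/560]
L6 α=1/3: [62383/420, 82351/840, 57993/280]
→ [149, 98, 207]

query (1,0) [L1,L2,L3,L4,L5] — begin 0,0,0
+L1 (α=4/5) → [712/5, 692/5, 776/5]
+L2 (α=1) → [136, 138, 84]
+L3 (α=2/3) → [174, 80, 536/3]
+L4 (α=1/4) → [635/4, 425/4, 541/4]
+L5 (α=4/5) → [2379/20, 1561/20, 1341/20]
→ [119, 78, 67]


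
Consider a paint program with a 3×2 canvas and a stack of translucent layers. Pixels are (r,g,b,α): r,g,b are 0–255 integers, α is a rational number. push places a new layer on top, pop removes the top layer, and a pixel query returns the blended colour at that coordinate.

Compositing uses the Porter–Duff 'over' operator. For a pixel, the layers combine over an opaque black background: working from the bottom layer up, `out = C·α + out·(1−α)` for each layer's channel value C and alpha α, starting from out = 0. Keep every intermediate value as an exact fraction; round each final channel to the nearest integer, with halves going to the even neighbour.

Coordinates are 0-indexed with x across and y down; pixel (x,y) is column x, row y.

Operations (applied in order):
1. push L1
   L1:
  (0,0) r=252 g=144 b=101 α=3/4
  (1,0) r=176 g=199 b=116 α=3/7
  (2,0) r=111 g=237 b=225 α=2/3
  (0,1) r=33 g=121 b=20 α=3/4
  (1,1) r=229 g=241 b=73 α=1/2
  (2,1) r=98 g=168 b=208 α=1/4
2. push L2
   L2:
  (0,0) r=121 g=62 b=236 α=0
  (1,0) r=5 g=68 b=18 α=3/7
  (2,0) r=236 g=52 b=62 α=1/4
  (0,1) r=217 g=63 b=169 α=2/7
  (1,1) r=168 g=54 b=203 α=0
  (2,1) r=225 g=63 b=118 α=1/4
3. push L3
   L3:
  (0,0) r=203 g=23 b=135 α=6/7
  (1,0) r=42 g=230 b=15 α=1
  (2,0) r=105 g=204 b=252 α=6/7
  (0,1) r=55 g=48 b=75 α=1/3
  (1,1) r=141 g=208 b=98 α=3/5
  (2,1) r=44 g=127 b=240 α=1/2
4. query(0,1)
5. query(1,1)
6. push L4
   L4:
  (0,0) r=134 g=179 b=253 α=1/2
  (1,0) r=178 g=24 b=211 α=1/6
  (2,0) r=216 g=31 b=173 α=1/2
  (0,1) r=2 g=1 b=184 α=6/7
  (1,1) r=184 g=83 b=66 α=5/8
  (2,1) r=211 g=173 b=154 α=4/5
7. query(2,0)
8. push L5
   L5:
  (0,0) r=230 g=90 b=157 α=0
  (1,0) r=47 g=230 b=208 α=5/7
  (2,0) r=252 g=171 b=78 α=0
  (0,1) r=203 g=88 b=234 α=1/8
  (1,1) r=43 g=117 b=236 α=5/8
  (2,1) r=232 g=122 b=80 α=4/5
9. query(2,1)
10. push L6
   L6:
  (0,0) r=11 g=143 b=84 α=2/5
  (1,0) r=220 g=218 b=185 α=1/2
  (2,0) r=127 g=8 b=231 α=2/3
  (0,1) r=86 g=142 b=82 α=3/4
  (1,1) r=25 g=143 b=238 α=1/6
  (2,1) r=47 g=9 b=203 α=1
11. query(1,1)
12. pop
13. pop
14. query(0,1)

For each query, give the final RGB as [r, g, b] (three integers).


at x=0,y=1 over L1,L2,L3:
after L1 α=3/4: [99/4, 363/4, 15]
after L2 α=2/7: [2231/28, 2319/28, 59]
after L3 α=1/3: [3001/42, 997/14, 193/3]
rounded: [71, 71, 64]

query (1,1) [L1,L2,L3] — begin 0,0,0
+L1 (α=1/2) → [229/2, 241/2, 73/2]
+L2 (α=0) → [229/2, 241/2, 73/2]
+L3 (α=3/5) → [652/5, 173, 367/5]
→ [130, 173, 73]

(2,0) stack=L1,L2,L3,L4; from [0,0,0]:
+L1 (α=2/3) → [74, 158, 150]
+L2 (α=1/4) → [229/2, 263/2, 128]
+L3 (α=6/7) → [1489/14, 2711/14, 1640/7]
+L4 (α=1/2) → [4513/28, 3145/28, 2851/14]
= [161, 112, 204]

(2,1) stack=L1,L2,L3,L4,L5; from [0,0,0]:
L1 α=1/4: [49/2, 42, 52]
L2 α=1/4: [597/8, 189/4, 137/2]
L3 α=1/2: [949/16, 697/8, 617/4]
L4 α=4/5: [14453/80, 6233/40, 3081/20]
L5 α=4/5: [88693/400, 25753/200, 9481/100]
rounded: [222, 129, 95]

query (1,1) [L1,L2,L3,L4,L5,L6] — begin 0,0,0
L1 α=1/2: [229/2, 241/2, 73/2]
L2 α=0: [229/2, 241/2, 73/2]
L3 α=3/5: [652/5, 173, 367/5]
L4 α=5/8: [1639/10, 467/4, 2751/40]
L5 α=5/8: [7067/80, 3741/32, 55453/320]
L6 α=1/6: [2489/32, 23281/192, 70685/384]
→ [78, 121, 184]

at x=0,y=1 over L1,L2,L3,L4:
+L1 (α=3/4) → [99/4, 363/4, 15]
+L2 (α=2/7) → [2231/28, 2319/28, 59]
+L3 (α=1/3) → [3001/42, 997/14, 193/3]
+L4 (α=6/7) → [3505/294, 1081/98, 3505/21]
= [12, 11, 167]


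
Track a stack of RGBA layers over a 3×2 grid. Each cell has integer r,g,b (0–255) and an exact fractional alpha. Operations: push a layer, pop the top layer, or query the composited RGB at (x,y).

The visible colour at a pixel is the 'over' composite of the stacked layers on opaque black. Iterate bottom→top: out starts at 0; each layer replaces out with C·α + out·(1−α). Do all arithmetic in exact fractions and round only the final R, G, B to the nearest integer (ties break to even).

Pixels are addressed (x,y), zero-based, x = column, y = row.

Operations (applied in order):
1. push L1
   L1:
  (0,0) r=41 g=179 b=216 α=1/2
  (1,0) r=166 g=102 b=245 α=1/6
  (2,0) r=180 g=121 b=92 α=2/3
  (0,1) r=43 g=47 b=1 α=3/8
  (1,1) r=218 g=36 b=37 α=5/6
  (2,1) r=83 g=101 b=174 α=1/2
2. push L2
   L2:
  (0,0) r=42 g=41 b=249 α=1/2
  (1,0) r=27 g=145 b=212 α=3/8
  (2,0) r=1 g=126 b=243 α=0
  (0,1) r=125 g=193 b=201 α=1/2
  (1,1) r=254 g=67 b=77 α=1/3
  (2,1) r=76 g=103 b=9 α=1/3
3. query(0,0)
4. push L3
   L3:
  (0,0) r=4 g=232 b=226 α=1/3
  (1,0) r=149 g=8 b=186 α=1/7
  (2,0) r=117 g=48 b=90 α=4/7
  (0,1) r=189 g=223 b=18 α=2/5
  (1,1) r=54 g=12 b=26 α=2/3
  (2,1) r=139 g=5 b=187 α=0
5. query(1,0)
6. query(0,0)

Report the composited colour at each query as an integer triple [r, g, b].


at x=0,y=0 over L1,L2:
+L1 (α=1/2) → [41/2, 179/2, 108]
+L2 (α=1/2) → [125/4, 261/4, 357/2]
rounded: [31, 65, 178]

at x=1,y=0 over L1,L2,L3:
after L1 α=1/6: [83/3, 17, 245/6]
after L2 α=3/8: [329/12, 65, 5041/48]
after L3 α=1/7: [627/14, 398/7, 6529/56]
→ [45, 57, 117]

query (0,0) [L1,L2,L3] — begin 0,0,0
after L1 α=1/2: [41/2, 179/2, 108]
after L2 α=1/2: [125/4, 261/4, 357/2]
after L3 α=1/3: [133/6, 725/6, 583/3]
→ [22, 121, 194]


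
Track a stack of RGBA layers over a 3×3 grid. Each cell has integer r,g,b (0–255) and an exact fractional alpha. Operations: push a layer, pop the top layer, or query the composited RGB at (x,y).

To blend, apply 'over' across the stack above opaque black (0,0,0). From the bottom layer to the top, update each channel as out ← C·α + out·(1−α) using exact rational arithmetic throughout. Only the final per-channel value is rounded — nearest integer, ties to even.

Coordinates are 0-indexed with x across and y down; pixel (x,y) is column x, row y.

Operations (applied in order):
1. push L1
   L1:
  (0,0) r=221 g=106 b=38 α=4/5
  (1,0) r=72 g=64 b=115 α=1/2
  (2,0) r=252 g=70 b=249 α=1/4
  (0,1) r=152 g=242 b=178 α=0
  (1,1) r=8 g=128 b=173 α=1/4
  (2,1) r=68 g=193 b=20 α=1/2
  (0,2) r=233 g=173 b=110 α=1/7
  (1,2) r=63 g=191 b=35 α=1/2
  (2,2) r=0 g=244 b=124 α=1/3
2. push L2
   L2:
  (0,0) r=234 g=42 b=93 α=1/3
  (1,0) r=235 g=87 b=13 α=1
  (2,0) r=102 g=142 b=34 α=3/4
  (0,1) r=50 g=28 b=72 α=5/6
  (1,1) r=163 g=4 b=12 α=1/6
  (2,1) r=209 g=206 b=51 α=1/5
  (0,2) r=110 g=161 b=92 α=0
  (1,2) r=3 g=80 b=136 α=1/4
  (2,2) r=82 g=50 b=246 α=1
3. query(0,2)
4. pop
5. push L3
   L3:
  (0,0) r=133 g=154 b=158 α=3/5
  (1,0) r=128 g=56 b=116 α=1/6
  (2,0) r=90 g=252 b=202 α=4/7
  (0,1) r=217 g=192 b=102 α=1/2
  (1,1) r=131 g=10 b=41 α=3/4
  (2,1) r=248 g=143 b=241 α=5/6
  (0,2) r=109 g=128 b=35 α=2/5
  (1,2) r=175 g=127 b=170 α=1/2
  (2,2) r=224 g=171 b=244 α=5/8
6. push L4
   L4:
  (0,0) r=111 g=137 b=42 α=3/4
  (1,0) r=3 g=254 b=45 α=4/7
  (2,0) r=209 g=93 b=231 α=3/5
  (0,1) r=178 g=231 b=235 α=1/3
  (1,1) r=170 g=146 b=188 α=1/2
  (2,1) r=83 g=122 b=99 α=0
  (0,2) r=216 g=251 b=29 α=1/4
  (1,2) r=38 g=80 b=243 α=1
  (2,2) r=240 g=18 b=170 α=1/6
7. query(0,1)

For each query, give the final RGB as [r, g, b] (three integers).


at x=0,y=2 over L1,L2:
after L1 α=1/7: [233/7, 173/7, 110/7]
after L2 α=0: [233/7, 173/7, 110/7]
→ [33, 25, 16]

at x=0,y=1 over L1,L3,L4:
after L1 α=0: [0, 0, 0]
after L3 α=1/2: [217/2, 96, 51]
after L4 α=1/3: [395/3, 141, 337/3]
rounded: [132, 141, 112]


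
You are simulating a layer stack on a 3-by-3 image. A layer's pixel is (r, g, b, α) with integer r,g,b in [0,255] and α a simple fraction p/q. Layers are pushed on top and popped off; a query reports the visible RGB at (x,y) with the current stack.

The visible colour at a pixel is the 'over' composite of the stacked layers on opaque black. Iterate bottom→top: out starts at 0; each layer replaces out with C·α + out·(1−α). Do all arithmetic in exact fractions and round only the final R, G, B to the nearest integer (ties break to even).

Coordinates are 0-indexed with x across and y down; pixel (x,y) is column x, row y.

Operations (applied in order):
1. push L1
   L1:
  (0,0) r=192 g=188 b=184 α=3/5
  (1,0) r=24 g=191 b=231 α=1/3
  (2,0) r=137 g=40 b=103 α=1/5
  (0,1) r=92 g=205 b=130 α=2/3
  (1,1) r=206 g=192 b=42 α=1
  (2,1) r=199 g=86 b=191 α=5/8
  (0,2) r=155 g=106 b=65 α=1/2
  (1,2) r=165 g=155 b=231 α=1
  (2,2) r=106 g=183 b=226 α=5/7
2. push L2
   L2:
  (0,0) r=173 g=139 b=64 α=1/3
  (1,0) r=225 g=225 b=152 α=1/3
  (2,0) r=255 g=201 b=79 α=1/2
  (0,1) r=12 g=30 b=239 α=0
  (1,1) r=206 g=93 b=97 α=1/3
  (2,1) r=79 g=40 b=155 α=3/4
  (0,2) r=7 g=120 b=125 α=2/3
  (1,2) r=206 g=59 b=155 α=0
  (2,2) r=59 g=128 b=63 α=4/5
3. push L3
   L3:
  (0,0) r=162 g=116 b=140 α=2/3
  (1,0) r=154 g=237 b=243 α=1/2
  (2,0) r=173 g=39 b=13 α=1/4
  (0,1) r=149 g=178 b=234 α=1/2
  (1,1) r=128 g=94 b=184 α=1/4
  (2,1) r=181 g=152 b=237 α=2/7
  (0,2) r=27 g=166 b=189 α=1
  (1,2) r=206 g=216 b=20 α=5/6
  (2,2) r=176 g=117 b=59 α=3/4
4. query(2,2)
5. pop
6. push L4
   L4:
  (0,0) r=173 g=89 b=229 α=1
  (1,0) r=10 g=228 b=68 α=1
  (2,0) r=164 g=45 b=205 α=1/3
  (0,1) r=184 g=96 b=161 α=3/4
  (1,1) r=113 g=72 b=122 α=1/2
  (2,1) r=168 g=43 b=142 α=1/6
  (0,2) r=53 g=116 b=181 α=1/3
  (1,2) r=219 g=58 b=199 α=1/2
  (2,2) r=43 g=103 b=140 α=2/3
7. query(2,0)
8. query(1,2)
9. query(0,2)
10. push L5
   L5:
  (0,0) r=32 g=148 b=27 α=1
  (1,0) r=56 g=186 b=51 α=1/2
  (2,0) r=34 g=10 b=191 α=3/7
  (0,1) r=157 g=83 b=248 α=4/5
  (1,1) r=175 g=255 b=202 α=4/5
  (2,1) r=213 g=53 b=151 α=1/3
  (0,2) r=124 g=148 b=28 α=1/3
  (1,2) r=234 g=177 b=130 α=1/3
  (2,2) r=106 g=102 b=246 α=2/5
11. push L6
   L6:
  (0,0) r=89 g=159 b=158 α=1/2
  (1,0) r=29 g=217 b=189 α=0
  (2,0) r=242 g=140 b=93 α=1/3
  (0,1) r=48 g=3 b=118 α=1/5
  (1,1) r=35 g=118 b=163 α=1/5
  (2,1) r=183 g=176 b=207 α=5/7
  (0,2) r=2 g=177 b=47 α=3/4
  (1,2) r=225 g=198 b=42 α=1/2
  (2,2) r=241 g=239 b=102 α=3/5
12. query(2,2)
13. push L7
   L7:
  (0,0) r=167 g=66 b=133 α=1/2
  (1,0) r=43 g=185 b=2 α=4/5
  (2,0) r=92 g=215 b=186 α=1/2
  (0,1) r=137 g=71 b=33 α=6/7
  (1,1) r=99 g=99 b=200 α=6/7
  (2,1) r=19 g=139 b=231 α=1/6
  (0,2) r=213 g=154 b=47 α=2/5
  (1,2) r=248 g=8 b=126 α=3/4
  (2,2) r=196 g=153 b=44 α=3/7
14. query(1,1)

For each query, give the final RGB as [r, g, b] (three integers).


at x=2,y=2 over L1,L2,L3:
after L1 α=5/7: [530/7, 915/7, 1130/7]
after L2 α=4/5: [2182/35, 4499/35, 2894/35]
after L3 α=3/4: [10331/70, 4196/35, 9089/140]
= [148, 120, 65]

at x=2,y=0 over L1,L2,L4:
after L1 α=1/5: [137/5, 8, 103/5]
after L2 α=1/2: [706/5, 209/2, 249/5]
after L4 α=1/3: [744/5, 254/3, 1523/15]
rounded: [149, 85, 102]

query (1,2) [L1,L2,L4] — begin 0,0,0
after L1 α=1: [165, 155, 231]
after L2 α=0: [165, 155, 231]
after L4 α=1/2: [192, 213/2, 215]
→ [192, 106, 215]

query (0,2) [L1,L2,L4] — begin 0,0,0
+L1 (α=1/2) → [155/2, 53, 65/2]
+L2 (α=2/3) → [61/2, 293/3, 565/6]
+L4 (α=1/3) → [38, 934/9, 1108/9]
→ [38, 104, 123]

query (2,2) [L1,L2,L4,L5,L6] — begin 0,0,0
after L1 α=5/7: [530/7, 915/7, 1130/7]
after L2 α=4/5: [2182/35, 4499/35, 2894/35]
after L4 α=2/3: [5192/105, 3903/35, 12694/105]
after L5 α=2/5: [12612/175, 18849/175, 29914/175]
after L6 α=3/5: [151749/875, 163173/875, 113378/875]
= [173, 186, 130]

(1,1) stack=L1,L2,L4,L5,L6,L7; from [0,0,0]:
L1 α=1: [206, 192, 42]
L2 α=1/3: [206, 159, 181/3]
L4 α=1/2: [319/2, 231/2, 547/6]
L5 α=4/5: [1719/10, 2271/10, 1079/6]
L6 α=1/5: [3613/25, 5132/25, 2647/15]
L7 α=6/7: [18463/175, 19982/175, 20647/105]
= [106, 114, 197]
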